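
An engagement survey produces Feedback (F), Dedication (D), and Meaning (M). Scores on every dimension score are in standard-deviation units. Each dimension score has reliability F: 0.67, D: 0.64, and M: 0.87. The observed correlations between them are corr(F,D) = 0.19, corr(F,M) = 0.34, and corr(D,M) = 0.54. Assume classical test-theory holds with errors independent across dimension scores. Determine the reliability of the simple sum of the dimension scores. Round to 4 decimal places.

Var(F+D+M) = 3 + 2·[0.19 + 0.34 + 0.54] = 3 + 2.14 = 5.14.
Because errors are independent across components, Cov(Tᵢ,Tⱼ) = Cov(Xᵢ,Xⱼ); the off-diagonal part of the true-score variance is the same as above.
True-score variance = [0.67 + 0.64 + 0.87] + 2.14 = 2.18 + 2.14 = 4.32.
Reliability = 4.32 / 5.14 = 0.8405.

0.8405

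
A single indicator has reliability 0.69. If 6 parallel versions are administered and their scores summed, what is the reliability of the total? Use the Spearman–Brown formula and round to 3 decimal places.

0.930

ρ_k = kρ / (1 + (k−1)ρ) = 6·0.69 / (1 + 5·0.69) = 4.140 / 4.450 = 0.930.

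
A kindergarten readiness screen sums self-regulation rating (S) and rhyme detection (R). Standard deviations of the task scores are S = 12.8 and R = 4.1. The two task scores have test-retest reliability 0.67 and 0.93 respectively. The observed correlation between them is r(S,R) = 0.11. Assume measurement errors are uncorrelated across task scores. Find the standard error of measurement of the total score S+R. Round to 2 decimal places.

7.43

Var(total) = 180.65 + 11.5456 = 192.196.
True-score variance = 125.406 + 11.5456 = 136.952, so reliability = 0.7126.
Error variance = 192.196 − 136.952 = 55.2439; SEM = √55.2439 = 7.43.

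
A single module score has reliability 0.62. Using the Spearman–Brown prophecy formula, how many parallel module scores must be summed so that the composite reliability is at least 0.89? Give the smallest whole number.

5

k ≥ ρ*(1−ρ₁)/(ρ₁(1−ρ*)) = 0.89·0.38 / (0.62·0.11) = 4.959.
Smallest integer k = 5.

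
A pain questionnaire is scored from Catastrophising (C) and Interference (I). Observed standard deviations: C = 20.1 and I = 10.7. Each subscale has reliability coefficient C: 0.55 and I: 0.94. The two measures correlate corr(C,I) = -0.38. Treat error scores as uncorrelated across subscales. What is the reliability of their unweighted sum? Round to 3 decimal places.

Var(C+I) = 20.1² + 10.7² + 2·[20.1·10.7·(-0.38)] = 518.5 − 163.453 = 355.047.
Because errors are independent across components, Cov(Tᵢ,Tⱼ) = Cov(Xᵢ,Xⱼ); the off-diagonal part of the true-score variance is the same as above.
True-score variance = [20.1²·0.55 + 10.7²·0.94] − 163.453 = 329.826 − 163.453 = 166.373.
Reliability = 166.373 / 355.047 = 0.469.

0.469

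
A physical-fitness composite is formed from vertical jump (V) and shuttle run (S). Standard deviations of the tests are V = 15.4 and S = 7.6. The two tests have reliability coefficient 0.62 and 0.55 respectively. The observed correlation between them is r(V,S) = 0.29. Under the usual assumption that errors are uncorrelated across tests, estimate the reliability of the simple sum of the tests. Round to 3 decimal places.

0.680

Var(V+S) = 15.4² + 7.6² + 2·[15.4·7.6·0.29] = 294.92 + 67.8832 = 362.803.
Because errors are independent across components, Cov(Tᵢ,Tⱼ) = Cov(Xᵢ,Xⱼ); the off-diagonal part of the true-score variance is the same as above.
True-score variance = [15.4²·0.62 + 7.6²·0.55] + 67.8832 = 178.807 + 67.8832 = 246.69.
Reliability = 246.69 / 362.803 = 0.680.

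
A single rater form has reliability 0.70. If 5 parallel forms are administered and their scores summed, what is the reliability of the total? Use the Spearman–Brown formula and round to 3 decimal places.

ρ_k = kρ / (1 + (k−1)ρ) = 5·0.70 / (1 + 4·0.70) = 3.500 / 3.800 = 0.921.

0.921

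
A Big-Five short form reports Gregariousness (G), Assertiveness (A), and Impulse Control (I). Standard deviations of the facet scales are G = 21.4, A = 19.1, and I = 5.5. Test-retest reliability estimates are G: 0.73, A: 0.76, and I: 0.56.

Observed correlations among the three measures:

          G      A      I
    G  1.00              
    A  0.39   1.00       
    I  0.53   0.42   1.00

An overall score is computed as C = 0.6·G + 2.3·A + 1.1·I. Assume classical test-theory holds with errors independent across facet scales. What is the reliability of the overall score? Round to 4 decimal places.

0.8179

Var(C) = 0.6²·21.4² + 2.3²·19.1² + 1.1²·5.5² + 2·[1.38·21.4·19.1·0.39 + 0.66·21.4·5.5·0.53 + 2.53·19.1·5.5·0.42] = 2131.31 + 745.563 = 2876.88.
With uncorrelated errors the cross-covariances are all true-score covariance, so they carry over unchanged; only the diagonal terms shrink to ρᵢσᵢ².
True-score variance = [0.6²·21.4²·0.73 + 2.3²·19.1²·0.76 + 1.1²·5.5²·0.56] + 745.563 = 1607.53 + 745.563 = 2353.09.
Reliability = 2353.09 / 2876.88 = 0.8179.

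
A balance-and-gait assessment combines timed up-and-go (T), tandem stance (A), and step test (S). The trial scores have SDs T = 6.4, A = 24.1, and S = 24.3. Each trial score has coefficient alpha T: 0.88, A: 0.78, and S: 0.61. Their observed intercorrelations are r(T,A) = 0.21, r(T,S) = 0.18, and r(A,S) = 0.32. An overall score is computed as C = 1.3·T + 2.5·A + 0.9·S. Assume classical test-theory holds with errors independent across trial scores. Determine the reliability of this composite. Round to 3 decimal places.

0.812

Var(C) = 1.3²·6.4² + 2.5²·24.1² + 0.9²·24.3² + 2·[3.25·6.4·24.1·0.21 + 1.17·6.4·24.3·0.18 + 2.25·24.1·24.3·0.32] = 4177.58 + 1119.35 = 5296.93.
With uncorrelated errors the cross-covariances are all true-score covariance, so they carry over unchanged; only the diagonal terms shrink to ρᵢσᵢ².
True-score variance = [1.3²·6.4²·0.88 + 2.5²·24.1²·0.78 + 0.9²·24.3²·0.61] + 1119.35 = 3184.13 + 1119.35 = 4303.48.
Reliability = 4303.48 / 5296.93 = 0.812.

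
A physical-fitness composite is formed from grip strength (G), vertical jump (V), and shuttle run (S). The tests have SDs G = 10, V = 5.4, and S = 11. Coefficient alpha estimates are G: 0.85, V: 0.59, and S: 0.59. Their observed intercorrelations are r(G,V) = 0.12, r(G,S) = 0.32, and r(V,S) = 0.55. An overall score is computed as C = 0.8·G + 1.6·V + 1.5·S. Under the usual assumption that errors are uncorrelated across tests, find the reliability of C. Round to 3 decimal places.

0.773

Var(C) = 0.8²·10² + 1.6²·5.4² + 1.5²·11² + 2·[1.28·10·5.4·0.12 + 1.2·10·11·0.32 + 2.4·5.4·11·0.55] = 410.9 + 257.885 = 668.784.
Because errors are independent across components, Cov(Tᵢ,Tⱼ) = Cov(Xᵢ,Xⱼ); the off-diagonal part of the true-score variance is the same as above.
True-score variance = [0.8²·10²·0.85 + 1.6²·5.4²·0.59 + 1.5²·11²·0.59] + 257.885 = 259.071 + 257.885 = 516.956.
Reliability = 516.956 / 668.784 = 0.773.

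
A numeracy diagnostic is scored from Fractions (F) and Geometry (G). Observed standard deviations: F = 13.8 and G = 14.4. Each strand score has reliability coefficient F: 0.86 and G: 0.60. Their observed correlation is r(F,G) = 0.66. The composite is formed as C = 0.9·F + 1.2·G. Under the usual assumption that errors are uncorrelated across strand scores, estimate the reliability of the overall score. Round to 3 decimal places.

Var(C) = 0.9²·13.8² + 1.2²·14.4² + 2·[1.08·13.8·14.4·0.66] = 452.855 + 283.295 = 736.15.
Because errors are independent across components, Cov(Tᵢ,Tⱼ) = Cov(Xᵢ,Xⱼ); the off-diagonal part of the true-score variance is the same as above.
True-score variance = [0.9²·13.8²·0.86 + 1.2²·14.4²·0.60] + 283.295 = 311.82 + 283.295 = 595.115.
Reliability = 595.115 / 736.15 = 0.808.

0.808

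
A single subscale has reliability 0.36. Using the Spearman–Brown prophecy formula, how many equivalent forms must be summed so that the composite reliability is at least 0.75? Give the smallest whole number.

k ≥ ρ*(1−ρ₁)/(ρ₁(1−ρ*)) = 0.75·0.64 / (0.36·0.25) = 5.333.
Smallest integer k = 6.

6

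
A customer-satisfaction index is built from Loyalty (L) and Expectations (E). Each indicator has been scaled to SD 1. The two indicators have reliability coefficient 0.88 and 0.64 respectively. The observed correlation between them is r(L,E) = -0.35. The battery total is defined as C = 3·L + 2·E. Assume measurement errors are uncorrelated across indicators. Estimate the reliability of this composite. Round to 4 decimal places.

0.7136

Var(C) = 3² + 2² + 2·[6·(-0.35)] = 13 − 4.2 = 8.8.
Because errors are independent across components, Cov(Tᵢ,Tⱼ) = Cov(Xᵢ,Xⱼ); the off-diagonal part of the true-score variance is the same as above.
True-score variance = [3²·0.88 + 2²·0.64] − 4.2 = 10.48 − 4.2 = 6.28.
Reliability = 6.28 / 8.8 = 0.7136.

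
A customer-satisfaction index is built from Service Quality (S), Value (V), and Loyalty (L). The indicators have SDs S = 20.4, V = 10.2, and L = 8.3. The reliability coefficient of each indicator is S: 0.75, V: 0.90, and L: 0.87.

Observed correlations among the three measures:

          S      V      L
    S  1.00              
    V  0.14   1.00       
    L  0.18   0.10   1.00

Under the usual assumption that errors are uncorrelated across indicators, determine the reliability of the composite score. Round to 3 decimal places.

Var(S+V+L) = 20.4² + 10.2² + 8.3² + 2·[20.4·10.2·0.14 + 20.4·8.3·0.18 + 10.2·8.3·0.10] = 589.09 + 136.15 = 725.24.
Under uncorrelated errors the observed covariances equal the true-score covariances, so only the own-variance terms attenuate.
True-score variance = [20.4²·0.75 + 10.2²·0.90 + 8.3²·0.87] + 136.15 = 465.69 + 136.15 = 601.84.
Reliability = 601.84 / 725.24 = 0.830.

0.830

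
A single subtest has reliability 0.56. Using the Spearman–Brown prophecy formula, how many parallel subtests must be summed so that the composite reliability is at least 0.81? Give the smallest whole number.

k ≥ ρ*(1−ρ₁)/(ρ₁(1−ρ*)) = 0.81·0.44 / (0.56·0.19) = 3.350.
Smallest integer k = 4.

4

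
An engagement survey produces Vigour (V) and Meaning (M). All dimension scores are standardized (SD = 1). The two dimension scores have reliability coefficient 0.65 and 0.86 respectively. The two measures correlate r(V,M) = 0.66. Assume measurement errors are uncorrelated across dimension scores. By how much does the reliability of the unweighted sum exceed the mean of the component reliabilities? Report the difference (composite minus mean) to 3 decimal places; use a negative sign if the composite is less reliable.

0.097

Var(sum) = 2 + 1.32 = 3.32; true-score variance = 1.51 + 1.32 = 2.83; composite reliability = 0.8524.
Mean component reliability = 0.7550.
Difference = 0.8524 − 0.7550 = 0.097.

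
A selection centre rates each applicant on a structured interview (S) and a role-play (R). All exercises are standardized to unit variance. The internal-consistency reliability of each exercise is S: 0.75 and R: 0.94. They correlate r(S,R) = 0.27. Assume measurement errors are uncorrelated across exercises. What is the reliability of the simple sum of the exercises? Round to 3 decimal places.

0.878

Var(S+R) = 2 + 2·[0.27] = 2 + 0.54 = 2.54.
Because errors are independent across components, Cov(Tᵢ,Tⱼ) = Cov(Xᵢ,Xⱼ); the off-diagonal part of the true-score variance is the same as above.
True-score variance = [0.75 + 0.94] + 0.54 = 1.69 + 0.54 = 2.23.
Reliability = 2.23 / 2.54 = 0.878.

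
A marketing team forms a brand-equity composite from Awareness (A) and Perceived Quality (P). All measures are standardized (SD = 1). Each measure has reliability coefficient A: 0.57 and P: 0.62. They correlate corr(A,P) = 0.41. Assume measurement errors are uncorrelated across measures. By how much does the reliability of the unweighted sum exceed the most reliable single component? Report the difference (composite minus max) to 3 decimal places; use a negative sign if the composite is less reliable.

Var(sum) = 2 + 0.82 = 2.82; true-score variance = 1.19 + 0.82 = 2.01; composite reliability = 0.7128.
Max component reliability = 0.6200.
Difference = 0.7128 − 0.6200 = 0.093.

0.093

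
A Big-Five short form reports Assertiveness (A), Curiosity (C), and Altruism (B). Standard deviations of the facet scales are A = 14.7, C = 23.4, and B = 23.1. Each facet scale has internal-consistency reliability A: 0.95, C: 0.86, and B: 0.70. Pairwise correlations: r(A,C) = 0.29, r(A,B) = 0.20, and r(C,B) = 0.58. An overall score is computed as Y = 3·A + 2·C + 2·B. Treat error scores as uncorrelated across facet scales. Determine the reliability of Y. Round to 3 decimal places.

0.903

Var(Y) = 3²·14.7² + 2²·23.4² + 2²·23.1² + 2·[6·14.7·23.4·0.29 + 6·14.7·23.1·0.20 + 4·23.4·23.1·0.58] = 6269.49 + 4520.12 = 10789.6.
With uncorrelated errors the cross-covariances are all true-score covariance, so they carry over unchanged; only the diagonal terms shrink to ρᵢσᵢ².
True-score variance = [3²·14.7²·0.95 + 2²·23.4²·0.86 + 2²·23.1²·0.70] + 4520.12 = 5225.28 + 4520.12 = 9745.41.
Reliability = 9745.41 / 10789.6 = 0.903.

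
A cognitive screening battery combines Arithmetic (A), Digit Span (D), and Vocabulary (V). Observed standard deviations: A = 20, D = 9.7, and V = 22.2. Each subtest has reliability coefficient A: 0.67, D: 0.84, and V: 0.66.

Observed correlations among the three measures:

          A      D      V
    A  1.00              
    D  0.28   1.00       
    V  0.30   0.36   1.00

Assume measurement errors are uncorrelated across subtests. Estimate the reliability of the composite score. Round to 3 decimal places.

Var(A+D+V) = 20² + 9.7² + 22.2² + 2·[20·9.7·0.28 + 20·22.2·0.30 + 9.7·22.2·0.36] = 986.93 + 530.085 = 1517.01.
Because errors are independent across components, Cov(Tᵢ,Tⱼ) = Cov(Xᵢ,Xⱼ); the off-diagonal part of the true-score variance is the same as above.
True-score variance = [20²·0.67 + 9.7²·0.84 + 22.2²·0.66] + 530.085 = 672.31 + 530.085 = 1202.39.
Reliability = 1202.39 / 1517.01 = 0.793.

0.793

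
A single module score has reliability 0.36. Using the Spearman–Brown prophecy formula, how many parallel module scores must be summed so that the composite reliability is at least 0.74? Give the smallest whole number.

6

k ≥ ρ*(1−ρ₁)/(ρ₁(1−ρ*)) = 0.74·0.64 / (0.36·0.26) = 5.060.
Smallest integer k = 6.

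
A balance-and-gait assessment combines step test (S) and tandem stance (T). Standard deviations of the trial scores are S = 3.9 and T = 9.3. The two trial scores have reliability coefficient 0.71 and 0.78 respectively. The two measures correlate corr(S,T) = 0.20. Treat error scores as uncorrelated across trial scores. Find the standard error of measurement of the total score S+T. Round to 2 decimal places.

4.84

Var(total) = 101.7 + 14.508 = 116.208.
True-score variance = 78.2613 + 14.508 = 92.7693, so reliability = 0.7983.
Error variance = 116.208 − 92.7693 = 23.4387; SEM = √23.4387 = 4.84.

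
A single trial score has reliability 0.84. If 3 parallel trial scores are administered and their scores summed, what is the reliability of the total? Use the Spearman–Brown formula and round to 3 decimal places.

ρ_k = kρ / (1 + (k−1)ρ) = 3·0.84 / (1 + 2·0.84) = 2.520 / 2.680 = 0.940.

0.940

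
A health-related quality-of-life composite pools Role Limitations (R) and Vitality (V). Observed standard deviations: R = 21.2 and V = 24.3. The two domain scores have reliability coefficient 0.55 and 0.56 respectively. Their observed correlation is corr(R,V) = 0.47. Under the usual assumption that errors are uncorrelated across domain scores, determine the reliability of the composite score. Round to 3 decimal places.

0.697

Var(R+V) = 21.2² + 24.3² + 2·[21.2·24.3·0.47] = 1039.93 + 484.25 = 1524.18.
With uncorrelated errors the cross-covariances are all true-score covariance, so they carry over unchanged; only the diagonal terms shrink to ρᵢσᵢ².
True-score variance = [21.2²·0.55 + 24.3²·0.56] + 484.25 = 577.866 + 484.25 = 1062.12.
Reliability = 1062.12 / 1524.18 = 0.697.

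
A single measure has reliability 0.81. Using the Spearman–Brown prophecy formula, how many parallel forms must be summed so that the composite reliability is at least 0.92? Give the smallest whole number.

k ≥ ρ*(1−ρ₁)/(ρ₁(1−ρ*)) = 0.92·0.19 / (0.81·0.08) = 2.698.
Smallest integer k = 3.

3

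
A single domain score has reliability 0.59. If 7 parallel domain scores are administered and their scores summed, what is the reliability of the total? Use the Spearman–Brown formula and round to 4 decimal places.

0.9097

ρ_k = kρ / (1 + (k−1)ρ) = 7·0.59 / (1 + 6·0.59) = 4.130 / 4.540 = 0.9097.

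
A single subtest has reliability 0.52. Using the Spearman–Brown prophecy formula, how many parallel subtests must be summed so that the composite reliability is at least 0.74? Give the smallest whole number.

k ≥ ρ*(1−ρ₁)/(ρ₁(1−ρ*)) = 0.74·0.48 / (0.52·0.26) = 2.627.
Smallest integer k = 3.

3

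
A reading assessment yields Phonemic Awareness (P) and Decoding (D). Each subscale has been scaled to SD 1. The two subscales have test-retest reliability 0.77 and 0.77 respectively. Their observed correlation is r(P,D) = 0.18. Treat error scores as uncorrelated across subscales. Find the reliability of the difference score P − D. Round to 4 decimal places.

0.7195

Var(P−D) = 1 + 1 − 2·0.18 = 2 − 0.36 = 1.64.
With uncorrelated errors the cross-covariances are all true-score covariance, so they carry over unchanged; only the diagonal terms shrink to ρᵢσᵢ².
True-score variance = [0.77 + 0.77] − 0.36 = 1.54 − 0.36 = 1.18.
Reliability = 1.18 / 1.64 = 0.7195.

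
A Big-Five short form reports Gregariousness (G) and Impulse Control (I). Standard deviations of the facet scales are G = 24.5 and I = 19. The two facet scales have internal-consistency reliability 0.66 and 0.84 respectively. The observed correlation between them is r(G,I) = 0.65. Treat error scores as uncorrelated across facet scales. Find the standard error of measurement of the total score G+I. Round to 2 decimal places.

Var(total) = 961.25 + 605.15 = 1566.4.
True-score variance = 699.405 + 605.15 = 1304.55, so reliability = 0.8328.
Error variance = 1566.4 − 1304.55 = 261.845; SEM = √261.845 = 16.18.

16.18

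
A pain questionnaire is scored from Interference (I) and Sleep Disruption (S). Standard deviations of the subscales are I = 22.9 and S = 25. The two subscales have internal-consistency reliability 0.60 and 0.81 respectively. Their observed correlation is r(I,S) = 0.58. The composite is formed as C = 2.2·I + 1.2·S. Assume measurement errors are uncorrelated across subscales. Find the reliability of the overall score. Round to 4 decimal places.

0.7715

Var(C) = 2.2²·22.9² + 1.2²·25² + 2·[2.64·22.9·25·0.58] = 3438.14 + 1753.22 = 5191.37.
Because errors are independent across components, Cov(Tᵢ,Tⱼ) = Cov(Xᵢ,Xⱼ); the off-diagonal part of the true-score variance is the same as above.
True-score variance = [2.2²·22.9²·0.60 + 1.2²·25²·0.81] + 1753.22 = 2251.89 + 1753.22 = 4005.11.
Reliability = 4005.11 / 5191.37 = 0.7715.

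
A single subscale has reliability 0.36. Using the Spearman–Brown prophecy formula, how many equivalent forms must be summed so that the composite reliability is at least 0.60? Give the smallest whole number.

k ≥ ρ*(1−ρ₁)/(ρ₁(1−ρ*)) = 0.60·0.64 / (0.36·0.40) = 2.667.
Smallest integer k = 3.

3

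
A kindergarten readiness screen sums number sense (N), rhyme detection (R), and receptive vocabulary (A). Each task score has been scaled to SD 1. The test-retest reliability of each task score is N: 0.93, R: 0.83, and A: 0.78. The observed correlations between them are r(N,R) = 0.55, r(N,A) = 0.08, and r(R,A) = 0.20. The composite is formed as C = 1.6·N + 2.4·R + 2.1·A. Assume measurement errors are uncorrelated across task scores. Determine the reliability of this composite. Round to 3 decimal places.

Var(C) = 1.6² + 2.4² + 2.1² + 2·[3.84·0.55 + 3.36·0.08 + 5.04·0.20] = 12.73 + 6.7776 = 19.5076.
Under uncorrelated errors the observed covariances equal the true-score covariances, so only the own-variance terms attenuate.
True-score variance = [1.6²·0.93 + 2.4²·0.83 + 2.1²·0.78] + 6.7776 = 10.6014 + 6.7776 = 17.379.
Reliability = 17.379 / 19.5076 = 0.891.

0.891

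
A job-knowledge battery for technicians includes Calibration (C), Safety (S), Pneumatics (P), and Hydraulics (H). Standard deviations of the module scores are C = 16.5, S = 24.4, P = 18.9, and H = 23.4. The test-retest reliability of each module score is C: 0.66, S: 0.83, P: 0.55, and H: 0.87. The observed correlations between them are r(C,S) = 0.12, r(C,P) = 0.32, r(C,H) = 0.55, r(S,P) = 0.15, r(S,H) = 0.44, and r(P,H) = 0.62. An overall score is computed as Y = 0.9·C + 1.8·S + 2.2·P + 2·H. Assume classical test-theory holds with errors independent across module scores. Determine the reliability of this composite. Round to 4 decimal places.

0.8794

Var(Y) = 0.9²·16.5² + 1.8²·24.4² + 2.2²·18.9² + 2²·23.4² + 2·[1.62·16.5·24.4·0.12 + 1.98·16.5·18.9·0.32 + 1.8·16.5·23.4·0.55 + 3.96·24.4·18.9·0.15 + 3.6·24.4·23.4·0.44 + 4.4·18.9·23.4·0.62] = 6068.63 + 6085.82 = 12154.4.
With uncorrelated errors the cross-covariances are all true-score covariance, so they carry over unchanged; only the diagonal terms shrink to ρᵢσᵢ².
True-score variance = [0.9²·16.5²·0.66 + 1.8²·24.4²·0.83 + 2.2²·18.9²·0.55 + 2²·23.4²·0.87] + 6085.82 = 4602.99 + 6085.82 = 10688.8.
Reliability = 10688.8 / 12154.4 = 0.8794.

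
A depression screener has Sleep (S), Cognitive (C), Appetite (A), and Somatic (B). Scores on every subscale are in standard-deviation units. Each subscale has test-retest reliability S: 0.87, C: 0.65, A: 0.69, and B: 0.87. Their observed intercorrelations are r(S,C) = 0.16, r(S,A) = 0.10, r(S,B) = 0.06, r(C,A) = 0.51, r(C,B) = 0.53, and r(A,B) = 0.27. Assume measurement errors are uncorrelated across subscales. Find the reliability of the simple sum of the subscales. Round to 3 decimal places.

0.873

Var(S+C+A+B) = 4 + 2·[0.16 + 0.10 + 0.06 + 0.51 + 0.53 + 0.27] = 4 + 3.26 = 7.26.
Under uncorrelated errors the observed covariances equal the true-score covariances, so only the own-variance terms attenuate.
True-score variance = [0.87 + 0.65 + 0.69 + 0.87] + 3.26 = 3.08 + 3.26 = 6.34.
Reliability = 6.34 / 7.26 = 0.873.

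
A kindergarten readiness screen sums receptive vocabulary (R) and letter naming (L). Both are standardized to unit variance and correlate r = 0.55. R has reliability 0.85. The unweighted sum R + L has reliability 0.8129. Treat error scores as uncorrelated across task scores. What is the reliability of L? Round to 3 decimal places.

Var(R+L) = 2 + 2·0.55 = 3.100.
True-score variance = ρ_R + ρ_L + 2·0.55, so 0.8129 = (0.85 + ρ_L + 1.10) / 3.100.
ρ_L = 0.8129·3.100 − 0.85 − 1.10 = 0.570.

0.570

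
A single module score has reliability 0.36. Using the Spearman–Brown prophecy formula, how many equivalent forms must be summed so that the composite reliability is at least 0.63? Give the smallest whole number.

k ≥ ρ*(1−ρ₁)/(ρ₁(1−ρ*)) = 0.63·0.64 / (0.36·0.37) = 3.027.
Smallest integer k = 4.

4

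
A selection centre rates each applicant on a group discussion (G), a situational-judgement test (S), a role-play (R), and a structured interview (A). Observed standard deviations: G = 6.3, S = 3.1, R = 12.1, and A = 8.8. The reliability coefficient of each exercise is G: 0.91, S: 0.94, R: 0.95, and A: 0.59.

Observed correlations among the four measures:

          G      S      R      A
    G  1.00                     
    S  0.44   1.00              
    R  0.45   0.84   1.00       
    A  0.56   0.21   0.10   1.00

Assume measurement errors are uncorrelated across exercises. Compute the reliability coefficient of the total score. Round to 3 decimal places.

Var(G+S+R+A) = 6.3² + 3.1² + 12.1² + 8.8² + 2·[6.3·3.1·0.44 + 6.3·12.1·0.45 + 6.3·8.8·0.56 + 3.1·12.1·0.84 + 3.1·8.8·0.21 + 12.1·8.8·0.10] = 273.15 + 243.657 = 516.807.
With uncorrelated errors the cross-covariances are all true-score covariance, so they carry over unchanged; only the diagonal terms shrink to ρᵢσᵢ².
True-score variance = [6.3²·0.91 + 3.1²·0.94 + 12.1²·0.95 + 8.8²·0.59] + 243.657 = 229.93 + 243.657 = 473.587.
Reliability = 473.587 / 516.807 = 0.916.

0.916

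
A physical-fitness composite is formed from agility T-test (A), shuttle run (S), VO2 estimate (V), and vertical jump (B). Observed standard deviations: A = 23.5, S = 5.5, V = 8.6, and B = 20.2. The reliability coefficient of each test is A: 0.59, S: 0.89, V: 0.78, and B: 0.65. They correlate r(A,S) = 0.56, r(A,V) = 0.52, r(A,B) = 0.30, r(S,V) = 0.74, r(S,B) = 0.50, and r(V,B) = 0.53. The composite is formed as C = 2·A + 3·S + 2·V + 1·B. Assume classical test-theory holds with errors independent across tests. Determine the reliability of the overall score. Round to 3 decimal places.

Var(C) = 2²·23.5² + 3²·5.5² + 2²·8.6² + 20.2² + 2·[6·23.5·5.5·0.56 + 4·23.5·8.6·0.52 + 2·23.5·20.2·0.30 + 6·5.5·8.6·0.74 + 3·5.5·20.2·0.50 + 2·8.6·20.2·0.53] = 3185.13 + 3400.55 = 6585.68.
With uncorrelated errors the cross-covariances are all true-score covariance, so they carry over unchanged; only the diagonal terms shrink to ρᵢσᵢ².
True-score variance = [2²·23.5²·0.59 + 3²·5.5²·0.89 + 2²·8.6²·0.78 + 20.2²·0.65] + 3400.55 = 2041.59 + 3400.55 = 5442.14.
Reliability = 5442.14 / 6585.68 = 0.826.

0.826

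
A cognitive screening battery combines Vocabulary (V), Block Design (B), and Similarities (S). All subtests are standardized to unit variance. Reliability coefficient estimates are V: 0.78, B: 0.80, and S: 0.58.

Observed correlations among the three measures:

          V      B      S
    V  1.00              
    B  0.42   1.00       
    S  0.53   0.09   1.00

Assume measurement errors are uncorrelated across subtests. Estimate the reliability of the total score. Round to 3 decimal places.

Var(V+B+S) = 3 + 2·[0.42 + 0.53 + 0.09] = 3 + 2.08 = 5.08.
With uncorrelated errors the cross-covariances are all true-score covariance, so they carry over unchanged; only the diagonal terms shrink to ρᵢσᵢ².
True-score variance = [0.78 + 0.80 + 0.58] + 2.08 = 2.16 + 2.08 = 4.24.
Reliability = 4.24 / 5.08 = 0.835.

0.835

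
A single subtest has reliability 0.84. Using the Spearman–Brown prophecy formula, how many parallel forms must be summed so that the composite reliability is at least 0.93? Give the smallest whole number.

3

k ≥ ρ*(1−ρ₁)/(ρ₁(1−ρ*)) = 0.93·0.16 / (0.84·0.07) = 2.531.
Smallest integer k = 3.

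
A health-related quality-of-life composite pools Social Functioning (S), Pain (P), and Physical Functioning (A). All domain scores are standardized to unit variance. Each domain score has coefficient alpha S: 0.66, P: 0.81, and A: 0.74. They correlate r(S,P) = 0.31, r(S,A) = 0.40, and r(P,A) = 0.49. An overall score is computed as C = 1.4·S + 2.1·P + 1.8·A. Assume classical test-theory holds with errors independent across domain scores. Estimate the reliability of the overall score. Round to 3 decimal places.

0.863

Var(C) = 1.4² + 2.1² + 1.8² + 2·[2.94·0.31 + 2.52·0.40 + 3.78·0.49] = 9.61 + 7.5432 = 17.1532.
With uncorrelated errors the cross-covariances are all true-score covariance, so they carry over unchanged; only the diagonal terms shrink to ρᵢσᵢ².
True-score variance = [1.4²·0.66 + 2.1²·0.81 + 1.8²·0.74] + 7.5432 = 7.2633 + 7.5432 = 14.8065.
Reliability = 14.8065 / 17.1532 = 0.863.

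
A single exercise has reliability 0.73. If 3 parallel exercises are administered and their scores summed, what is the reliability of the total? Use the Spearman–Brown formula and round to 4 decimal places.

ρ_k = kρ / (1 + (k−1)ρ) = 3·0.73 / (1 + 2·0.73) = 2.190 / 2.460 = 0.8902.

0.8902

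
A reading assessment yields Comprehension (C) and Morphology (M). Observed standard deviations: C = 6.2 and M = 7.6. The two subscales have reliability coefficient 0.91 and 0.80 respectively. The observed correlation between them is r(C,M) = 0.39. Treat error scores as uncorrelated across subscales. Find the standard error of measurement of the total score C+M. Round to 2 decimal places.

Var(total) = 96.2 + 36.7536 = 132.954.
True-score variance = 81.1884 + 36.7536 = 117.942, so reliability = 0.8871.
Error variance = 132.954 − 117.942 = 15.0116; SEM = √15.0116 = 3.87.

3.87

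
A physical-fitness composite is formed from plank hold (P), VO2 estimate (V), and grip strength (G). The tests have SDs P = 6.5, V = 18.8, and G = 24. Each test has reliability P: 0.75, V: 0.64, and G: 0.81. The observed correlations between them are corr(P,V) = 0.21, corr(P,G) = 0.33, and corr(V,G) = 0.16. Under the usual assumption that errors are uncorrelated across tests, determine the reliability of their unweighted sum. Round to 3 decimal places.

Var(P+V+G) = 6.5² + 18.8² + 24² + 2·[6.5·18.8·0.21 + 6.5·24·0.33 + 18.8·24·0.16] = 971.69 + 298.668 = 1270.36.
With uncorrelated errors the cross-covariances are all true-score covariance, so they carry over unchanged; only the diagonal terms shrink to ρᵢσᵢ².
True-score variance = [6.5²·0.75 + 18.8²·0.64 + 24²·0.81] + 298.668 = 724.449 + 298.668 = 1023.12.
Reliability = 1023.12 / 1270.36 = 0.805.

0.805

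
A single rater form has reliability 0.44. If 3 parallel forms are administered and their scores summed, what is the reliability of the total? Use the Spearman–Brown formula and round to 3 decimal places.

ρ_k = kρ / (1 + (k−1)ρ) = 3·0.44 / (1 + 2·0.44) = 1.320 / 1.880 = 0.702.

0.702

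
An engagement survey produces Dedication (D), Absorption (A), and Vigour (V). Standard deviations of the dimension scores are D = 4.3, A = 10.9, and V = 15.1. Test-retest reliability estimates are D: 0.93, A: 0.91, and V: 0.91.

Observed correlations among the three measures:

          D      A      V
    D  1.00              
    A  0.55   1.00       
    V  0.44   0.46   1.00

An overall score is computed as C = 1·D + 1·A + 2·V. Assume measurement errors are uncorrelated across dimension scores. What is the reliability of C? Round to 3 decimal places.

0.938

Var(C) = 4.3² + 10.9² + 2²·15.1² + 2·[4.3·10.9·0.55 + 2·4.3·15.1·0.44 + 2·10.9·15.1·0.46] = 1049.34 + 468.679 = 1518.02.
Because errors are independent across components, Cov(Tᵢ,Tⱼ) = Cov(Xᵢ,Xⱼ); the off-diagonal part of the true-score variance is the same as above.
True-score variance = [4.3²·0.93 + 10.9²·0.91 + 2²·15.1²·0.91] + 468.679 = 955.269 + 468.679 = 1423.95.
Reliability = 1423.95 / 1518.02 = 0.938.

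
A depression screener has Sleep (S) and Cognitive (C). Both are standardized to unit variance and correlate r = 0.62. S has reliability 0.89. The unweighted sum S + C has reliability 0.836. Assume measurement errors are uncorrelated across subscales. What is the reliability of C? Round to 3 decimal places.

Var(S+C) = 2 + 2·0.62 = 3.240.
True-score variance = ρ_S + ρ_C + 2·0.62, so 0.836 = (0.89 + ρ_C + 1.24) / 3.240.
ρ_C = 0.836·3.240 − 0.89 − 1.24 = 0.579.

0.579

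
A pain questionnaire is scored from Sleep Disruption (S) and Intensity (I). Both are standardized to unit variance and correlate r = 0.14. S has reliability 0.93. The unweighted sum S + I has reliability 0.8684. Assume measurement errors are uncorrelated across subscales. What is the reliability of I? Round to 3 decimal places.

Var(S+I) = 2 + 2·0.14 = 2.280.
True-score variance = ρ_S + ρ_I + 2·0.14, so 0.8684 = (0.93 + ρ_I + 0.28) / 2.280.
ρ_I = 0.8684·2.280 − 0.93 − 0.28 = 0.770.

0.770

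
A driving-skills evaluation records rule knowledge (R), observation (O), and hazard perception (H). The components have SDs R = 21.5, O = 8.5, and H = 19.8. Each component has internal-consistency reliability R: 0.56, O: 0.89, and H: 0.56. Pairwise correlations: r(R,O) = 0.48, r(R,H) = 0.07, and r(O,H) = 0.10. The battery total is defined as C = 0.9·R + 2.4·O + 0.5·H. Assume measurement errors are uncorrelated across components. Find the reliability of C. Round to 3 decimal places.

Var(C) = 0.9²·21.5² + 2.4²·8.5² + 0.5²·19.8² + 2·[2.16·21.5·8.5·0.48 + 0.45·21.5·19.8·0.07 + 1.2·8.5·19.8·0.10] = 888.592 + 446.162 = 1334.75.
Because errors are independent across components, Cov(Tᵢ,Tⱼ) = Cov(Xᵢ,Xⱼ); the off-diagonal part of the true-score variance is the same as above.
True-score variance = [0.9²·21.5²·0.56 + 2.4²·8.5²·0.89 + 0.5²·19.8²·0.56] + 446.162 = 634.945 + 446.162 = 1081.11.
Reliability = 1081.11 / 1334.75 = 0.810.

0.810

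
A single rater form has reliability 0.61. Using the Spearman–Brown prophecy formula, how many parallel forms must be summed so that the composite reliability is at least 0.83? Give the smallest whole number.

4

k ≥ ρ*(1−ρ₁)/(ρ₁(1−ρ*)) = 0.83·0.39 / (0.61·0.17) = 3.122.
Smallest integer k = 4.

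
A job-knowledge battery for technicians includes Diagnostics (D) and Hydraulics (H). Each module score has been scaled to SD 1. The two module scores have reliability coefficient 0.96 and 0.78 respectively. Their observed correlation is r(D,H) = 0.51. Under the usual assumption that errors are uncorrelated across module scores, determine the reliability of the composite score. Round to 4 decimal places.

0.9139

Var(D+H) = 2 + 2·[0.51] = 2 + 1.02 = 3.02.
Under uncorrelated errors the observed covariances equal the true-score covariances, so only the own-variance terms attenuate.
True-score variance = [0.96 + 0.78] + 1.02 = 1.74 + 1.02 = 2.76.
Reliability = 2.76 / 3.02 = 0.9139.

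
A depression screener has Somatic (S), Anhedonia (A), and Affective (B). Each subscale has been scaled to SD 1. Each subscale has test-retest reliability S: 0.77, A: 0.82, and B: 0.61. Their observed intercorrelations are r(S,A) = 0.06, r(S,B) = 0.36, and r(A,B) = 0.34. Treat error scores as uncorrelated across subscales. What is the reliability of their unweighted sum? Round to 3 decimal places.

Var(S+A+B) = 3 + 2·[0.06 + 0.36 + 0.34] = 3 + 1.52 = 4.52.
Under uncorrelated errors the observed covariances equal the true-score covariances, so only the own-variance terms attenuate.
True-score variance = [0.77 + 0.82 + 0.61] + 1.52 = 2.2 + 1.52 = 3.72.
Reliability = 3.72 / 4.52 = 0.823.

0.823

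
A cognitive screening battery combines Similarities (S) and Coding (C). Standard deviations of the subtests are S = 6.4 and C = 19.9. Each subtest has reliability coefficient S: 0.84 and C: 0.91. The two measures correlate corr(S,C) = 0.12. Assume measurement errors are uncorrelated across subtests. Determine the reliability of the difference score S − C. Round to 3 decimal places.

0.896

Var(S−C) = 6.4² + 19.9² − 2·6.4·19.9·0.12 = 436.97 − 30.5664 = 406.404.
With uncorrelated errors the cross-covariances are all true-score covariance, so they carry over unchanged; only the diagonal terms shrink to ρᵢσᵢ².
True-score variance = [6.4²·0.84 + 19.9²·0.91] − 30.5664 = 394.775 − 30.5664 = 364.209.
Reliability = 364.209 / 406.404 = 0.896.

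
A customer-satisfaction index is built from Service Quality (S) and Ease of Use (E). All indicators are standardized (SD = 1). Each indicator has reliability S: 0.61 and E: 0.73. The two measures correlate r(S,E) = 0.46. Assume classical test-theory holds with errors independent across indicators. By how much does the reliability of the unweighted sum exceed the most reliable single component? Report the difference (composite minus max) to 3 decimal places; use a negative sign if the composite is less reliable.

Var(sum) = 2 + 0.92 = 2.92; true-score variance = 1.34 + 0.92 = 2.26; composite reliability = 0.7740.
Max component reliability = 0.7300.
Difference = 0.7740 − 0.7300 = 0.044.

0.044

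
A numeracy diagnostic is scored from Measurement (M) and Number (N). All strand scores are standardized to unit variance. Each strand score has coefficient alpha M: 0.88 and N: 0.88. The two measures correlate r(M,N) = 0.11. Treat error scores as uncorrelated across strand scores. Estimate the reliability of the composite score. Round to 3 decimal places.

Var(M+N) = 2 + 2·[0.11] = 2 + 0.22 = 2.22.
With uncorrelated errors the cross-covariances are all true-score covariance, so they carry over unchanged; only the diagonal terms shrink to ρᵢσᵢ².
True-score variance = [0.88 + 0.88] + 0.22 = 1.76 + 0.22 = 1.98.
Reliability = 1.98 / 2.22 = 0.892.

0.892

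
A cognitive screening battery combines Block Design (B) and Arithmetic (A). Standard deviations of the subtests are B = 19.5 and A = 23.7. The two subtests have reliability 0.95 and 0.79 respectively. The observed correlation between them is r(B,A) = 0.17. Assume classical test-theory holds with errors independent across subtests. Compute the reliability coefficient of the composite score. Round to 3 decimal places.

0.875

Var(B+A) = 19.5² + 23.7² + 2·[19.5·23.7·0.17] = 941.94 + 157.131 = 1099.07.
With uncorrelated errors the cross-covariances are all true-score covariance, so they carry over unchanged; only the diagonal terms shrink to ρᵢσᵢ².
True-score variance = [19.5²·0.95 + 23.7²·0.79] + 157.131 = 804.973 + 157.131 = 962.104.
Reliability = 962.104 / 1099.07 = 0.875.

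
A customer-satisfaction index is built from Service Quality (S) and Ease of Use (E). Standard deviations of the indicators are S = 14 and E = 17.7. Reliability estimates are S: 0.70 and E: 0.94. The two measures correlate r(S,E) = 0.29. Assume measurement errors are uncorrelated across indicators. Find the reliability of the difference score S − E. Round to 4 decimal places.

0.7877

Var(S−E) = 14² + 17.7² − 2·14·17.7·0.29 = 509.29 − 143.724 = 365.566.
With uncorrelated errors the cross-covariances are all true-score covariance, so they carry over unchanged; only the diagonal terms shrink to ρᵢσᵢ².
True-score variance = [14²·0.70 + 17.7²·0.94] − 143.724 = 431.693 − 143.724 = 287.969.
Reliability = 287.969 / 365.566 = 0.7877.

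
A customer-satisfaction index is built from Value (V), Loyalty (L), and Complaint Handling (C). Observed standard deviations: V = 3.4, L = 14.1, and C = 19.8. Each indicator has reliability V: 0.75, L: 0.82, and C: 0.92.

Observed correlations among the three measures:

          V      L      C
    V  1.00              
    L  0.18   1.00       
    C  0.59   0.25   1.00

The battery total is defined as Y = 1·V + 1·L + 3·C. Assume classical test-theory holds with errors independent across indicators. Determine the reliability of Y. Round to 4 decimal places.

Var(Y) = 3.4² + 14.1² + 3²·19.8² + 2·[3.4·14.1·0.18 + 3·3.4·19.8·0.59 + 3·14.1·19.8·0.25] = 3738.73 + 674.341 = 4413.07.
With uncorrelated errors the cross-covariances are all true-score covariance, so they carry over unchanged; only the diagonal terms shrink to ρᵢσᵢ².
True-score variance = [3.4²·0.75 + 14.1²·0.82 + 3²·19.8²·0.92] + 674.341 = 3417.79 + 674.341 = 4092.13.
Reliability = 4092.13 / 4413.07 = 0.9273.

0.9273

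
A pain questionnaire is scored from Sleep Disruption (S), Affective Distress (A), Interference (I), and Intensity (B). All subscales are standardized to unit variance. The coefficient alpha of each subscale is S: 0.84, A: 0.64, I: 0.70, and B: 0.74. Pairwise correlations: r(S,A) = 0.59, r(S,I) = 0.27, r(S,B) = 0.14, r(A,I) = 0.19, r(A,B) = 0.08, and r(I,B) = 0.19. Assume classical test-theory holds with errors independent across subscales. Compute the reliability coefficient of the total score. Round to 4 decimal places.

Var(S+A+I+B) = 4 + 2·[0.59 + 0.27 + 0.14 + 0.19 + 0.08 + 0.19] = 4 + 2.92 = 6.92.
With uncorrelated errors the cross-covariances are all true-score covariance, so they carry over unchanged; only the diagonal terms shrink to ρᵢσᵢ².
True-score variance = [0.84 + 0.64 + 0.70 + 0.74] + 2.92 = 2.92 + 2.92 = 5.84.
Reliability = 5.84 / 6.92 = 0.8439.

0.8439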